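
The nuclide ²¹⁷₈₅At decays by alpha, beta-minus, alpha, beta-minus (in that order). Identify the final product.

Start: (A, Z) = (217, 85).
After α: (213, 83).
After β⁻: (213, 84).
After α: (209, 82).
After β⁻: (209, 83).
Z = 83 is bismuth.

Bi-209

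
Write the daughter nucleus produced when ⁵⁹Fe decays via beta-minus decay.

Co-59

Beta-minus decay: mass number changes by +0, atomic number by +1.
A: 59 = 59; Z: 26 + 1 = 27.
Z = 27 is cobalt, so the daughter is ⁵⁹Co.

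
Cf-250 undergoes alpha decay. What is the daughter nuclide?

Cm-246

Alpha decay: mass number changes by -4, atomic number by -2.
A: 250 − 4 = 246; Z: 98 − 2 = 96.
Z = 96 is curium, so the daughter is Cm-246.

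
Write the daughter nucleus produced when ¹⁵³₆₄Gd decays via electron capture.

Eu-153

Electron capture: mass number changes by +0, atomic number by -1.
A: 153 = 153; Z: 64 − 1 = 63.
Z = 63 is europium, so the daughter is ¹⁵³₆₃Eu.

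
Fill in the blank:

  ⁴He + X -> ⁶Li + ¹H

Conserve mass number: 4 + A = 6 + 1, so A = 3.
Conserve atomic number: 2 + Z = 3 + 1, so Z = 2.
Z = 2 is helium, so the species is ³He.

He-3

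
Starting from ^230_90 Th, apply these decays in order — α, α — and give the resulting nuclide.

Start: (A, Z) = (230, 90).
After α: (226, 88).
After α: (222, 86).
Z = 86 is radon.

Rn-222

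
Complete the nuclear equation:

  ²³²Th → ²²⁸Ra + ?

Conserve mass number: 232 = 228 + A, so A = 4.
Conserve atomic number: 90 = 88 + Z, so Z = 2.
A = 4 and Z = 2 is ⁴He — an alpha particle.

alpha particle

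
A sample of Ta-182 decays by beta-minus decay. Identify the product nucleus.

Beta-minus decay: mass number changes by +0, atomic number by +1.
A: 182 = 182; Z: 73 + 1 = 74.
Z = 74 is tungsten, so the daughter is W-182.

W-182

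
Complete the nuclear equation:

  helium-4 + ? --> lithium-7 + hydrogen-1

alpha particle

Conserve mass number: 4 + A = 7 + 1, so A = 4.
Conserve atomic number: 2 + Z = 3 + 1, so Z = 2.
A = 4 and Z = 2 is helium-4 — an alpha particle.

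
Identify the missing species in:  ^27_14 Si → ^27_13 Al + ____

Conserve mass number: 27 = 27 + A, so A = 0.
Conserve atomic number: 14 = 13 + Z, so Z = 1.
A = 0 and Z = 1 is ^0_1 e — a positron.

positron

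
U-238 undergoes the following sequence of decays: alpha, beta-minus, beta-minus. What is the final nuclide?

U-234

Start: (A, Z) = (238, 92).
After α: (234, 90).
After β⁻: (234, 91).
After β⁻: (234, 92).
Z = 92 is uranium.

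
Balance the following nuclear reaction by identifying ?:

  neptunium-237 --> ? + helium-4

Conserve mass number: 237 = A + 4, so A = 233.
Conserve atomic number: 93 = Z + 2, so Z = 91.
Z = 91 is protactinium, so the species is protactinium-233.

Pa-233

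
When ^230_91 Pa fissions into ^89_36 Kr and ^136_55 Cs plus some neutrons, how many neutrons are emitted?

Conserve mass number: 230 = 89 + 136 + k, so k = 230 − 225 = 5.
Check atomic number: 91 = 36 + 55 + 0 = 91. ✓

5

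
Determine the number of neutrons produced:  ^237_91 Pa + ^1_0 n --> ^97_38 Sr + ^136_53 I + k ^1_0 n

5

Conserve mass number: 238 = 97 + 136 + k, so k = 238 − 233 = 5.
Check atomic number: 91 = 38 + 53 + 0 = 91. ✓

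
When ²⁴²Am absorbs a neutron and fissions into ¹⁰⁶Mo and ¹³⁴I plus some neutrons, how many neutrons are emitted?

Conserve mass number: 243 = 106 + 134 + k, so k = 243 − 240 = 3.
Check atomic number: 95 = 42 + 53 + 0 = 95. ✓

3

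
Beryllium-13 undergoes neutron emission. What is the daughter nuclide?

Be-12

Neutron emission: mass number changes by -1, atomic number by +0.
A: 13 − 1 = 12; Z: 4 = 4.
Z = 4 is beryllium, so the daughter is beryllium-12.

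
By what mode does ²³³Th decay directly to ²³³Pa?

ΔA = 233 − 233 = 0; ΔZ = 91 − 90 = +1.
A is unchanged and Z rises by 1 — a neutron has become a proton (β⁻ decay).

beta-minus decay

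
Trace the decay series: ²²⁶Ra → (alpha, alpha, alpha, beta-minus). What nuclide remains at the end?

Start: (A, Z) = (226, 88).
After α: (222, 86).
After α: (218, 84).
After α: (214, 82).
After β⁻: (214, 83).
Z = 83 is bismuth.

Bi-214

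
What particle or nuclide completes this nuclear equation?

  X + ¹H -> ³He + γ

Conserve mass number: A + 1 = 3 + 0, so A = 2.
Conserve atomic number: Z + 1 = 2 + 0, so Z = 1.
A = 2 and Z = 1 is ²H — a deuteron.

deuteron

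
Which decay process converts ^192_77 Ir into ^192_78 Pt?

beta-minus decay

ΔA = 192 − 192 = 0; ΔZ = 78 − 77 = +1.
A is unchanged and Z rises by 1 — a neutron has become a proton (β⁻ decay).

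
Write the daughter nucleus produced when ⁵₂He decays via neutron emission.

He-4

Neutron emission: mass number changes by -1, atomic number by +0.
A: 5 − 1 = 4; Z: 2 = 2.
Z = 2 is helium, so the daughter is ⁴₂He.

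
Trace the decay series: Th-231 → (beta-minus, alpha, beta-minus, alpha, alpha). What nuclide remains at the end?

Rn-219

Start: (A, Z) = (231, 90).
After β⁻: (231, 91).
After α: (227, 89).
After β⁻: (227, 90).
After α: (223, 88).
After α: (219, 86).
Z = 86 is radon.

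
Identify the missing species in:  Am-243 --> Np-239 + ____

alpha particle

Conserve mass number: 243 = 239 + A, so A = 4.
Conserve atomic number: 95 = 93 + Z, so Z = 2.
A = 4 and Z = 2 is He-4 — an alpha particle.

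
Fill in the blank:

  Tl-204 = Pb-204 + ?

Conserve mass number: 204 = 204 + A, so A = 0.
Conserve atomic number: 81 = 82 + Z, so Z = -1.
A = 0 and Z = -1 is e⁻ — a beta-minus particle.

beta-minus particle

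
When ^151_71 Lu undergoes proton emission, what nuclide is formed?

Yb-150

Proton emission: mass number changes by -1, atomic number by -1.
A: 151 − 1 = 150; Z: 71 − 1 = 70.
Z = 70 is ytterbium, so the daughter is ^150_70 Yb.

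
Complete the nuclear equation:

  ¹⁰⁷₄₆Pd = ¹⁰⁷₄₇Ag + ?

Conserve mass number: 107 = 107 + A, so A = 0.
Conserve atomic number: 46 = 47 + Z, so Z = -1.
A = 0 and Z = -1 is ⁰₋₁e — a beta-minus particle.

beta-minus particle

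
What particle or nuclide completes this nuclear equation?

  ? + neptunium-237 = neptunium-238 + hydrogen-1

Conserve mass number: A + 237 = 238 + 1, so A = 2.
Conserve atomic number: Z + 93 = 93 + 1, so Z = 1.
A = 2 and Z = 1 is hydrogen-2 — a deuteron.

deuteron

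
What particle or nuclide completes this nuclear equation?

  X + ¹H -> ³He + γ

Conserve mass number: A + 1 = 3 + 0, so A = 2.
Conserve atomic number: Z + 1 = 2 + 0, so Z = 1.
A = 2 and Z = 1 is ²H — a deuteron.

deuteron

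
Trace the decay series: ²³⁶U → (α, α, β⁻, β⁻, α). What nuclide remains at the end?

Start: (A, Z) = (236, 92).
After α: (232, 90).
After α: (228, 88).
After β⁻: (228, 89).
After β⁻: (228, 90).
After α: (224, 88).
Z = 88 is radium.

Ra-224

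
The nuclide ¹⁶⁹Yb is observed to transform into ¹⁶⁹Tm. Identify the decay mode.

ΔA = 169 − 169 = 0; ΔZ = 69 − 70 = -1.
A is unchanged and Z drops by 1 — a proton has become a neutron (β⁺ emission or electron capture).

beta-plus decay or electron capture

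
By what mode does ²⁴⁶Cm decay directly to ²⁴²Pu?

alpha decay

ΔA = 242 − 246 = -4; ΔZ = 94 − 96 = -2.
A drops by 4 and Z drops by 2 — the signature of alpha emission.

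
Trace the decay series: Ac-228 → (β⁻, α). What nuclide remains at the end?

Ra-224

Start: (A, Z) = (228, 89).
After β⁻: (228, 90).
After α: (224, 88).
Z = 88 is radium.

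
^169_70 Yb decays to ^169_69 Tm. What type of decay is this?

ΔA = 169 − 169 = 0; ΔZ = 69 − 70 = -1.
A is unchanged and Z drops by 1 — a proton has become a neutron (β⁺ emission or electron capture).

beta-plus decay or electron capture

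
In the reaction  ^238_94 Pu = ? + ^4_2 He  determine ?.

Conserve mass number: 238 = A + 4, so A = 234.
Conserve atomic number: 94 = Z + 2, so Z = 92.
Z = 92 is uranium, so the species is ^234_92 U.

U-234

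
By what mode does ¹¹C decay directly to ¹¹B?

beta-plus decay or electron capture

ΔA = 11 − 11 = 0; ΔZ = 5 − 6 = -1.
A is unchanged and Z drops by 1 — a proton has become a neutron (β⁺ emission or electron capture).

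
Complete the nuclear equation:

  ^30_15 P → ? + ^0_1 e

Si-30

Conserve mass number: 30 = A + 0, so A = 30.
Conserve atomic number: 15 = Z + 1, so Z = 14.
Z = 14 is silicon, so the species is ^30_14 Si.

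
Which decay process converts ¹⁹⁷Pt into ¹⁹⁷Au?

ΔA = 197 − 197 = 0; ΔZ = 79 − 78 = +1.
A is unchanged and Z rises by 1 — a neutron has become a proton (β⁻ decay).

beta-minus decay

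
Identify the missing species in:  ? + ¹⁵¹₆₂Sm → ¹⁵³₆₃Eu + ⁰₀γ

Conserve mass number: A + 151 = 153 + 0, so A = 2.
Conserve atomic number: Z + 62 = 63 + 0, so Z = 1.
A = 2 and Z = 1 is ²₁H — a deuteron.

deuteron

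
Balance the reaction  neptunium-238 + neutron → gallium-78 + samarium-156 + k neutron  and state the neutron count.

Conserve mass number: 239 = 78 + 156 + k, so k = 239 − 234 = 5.
Check atomic number: 93 = 31 + 62 + 0 = 93. ✓

5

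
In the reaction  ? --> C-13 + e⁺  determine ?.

Conserve mass number: A = 13 + 0, so A = 13.
Conserve atomic number: Z = 6 + 1, so Z = 7.
Z = 7 is nitrogen, so the species is N-13.

N-13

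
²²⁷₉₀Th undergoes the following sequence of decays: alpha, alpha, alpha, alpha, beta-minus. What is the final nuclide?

Bi-211

Start: (A, Z) = (227, 90).
After α: (223, 88).
After α: (219, 86).
After α: (215, 84).
After α: (211, 82).
After β⁻: (211, 83).
Z = 83 is bismuth.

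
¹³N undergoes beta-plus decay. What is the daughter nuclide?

C-13

Beta-plus decay: mass number changes by +0, atomic number by -1.
A: 13 = 13; Z: 7 − 1 = 6.
Z = 6 is carbon, so the daughter is ¹³C.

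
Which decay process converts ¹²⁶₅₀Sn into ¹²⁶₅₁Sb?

beta-minus decay

ΔA = 126 − 126 = 0; ΔZ = 51 − 50 = +1.
A is unchanged and Z rises by 1 — a neutron has become a proton (β⁻ decay).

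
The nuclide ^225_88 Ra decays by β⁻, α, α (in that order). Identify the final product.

At-217

Start: (A, Z) = (225, 88).
After β⁻: (225, 89).
After α: (221, 87).
After α: (217, 85).
Z = 85 is astatine.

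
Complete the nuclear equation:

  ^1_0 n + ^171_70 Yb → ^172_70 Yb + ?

Conserve mass number: 1 + 171 = 172 + A, so A = 0.
Conserve atomic number: 0 + 70 = 70 + Z, so Z = 0.
A = 0 and Z = 0 is ^0_0 γ — a gamma ray.

gamma ray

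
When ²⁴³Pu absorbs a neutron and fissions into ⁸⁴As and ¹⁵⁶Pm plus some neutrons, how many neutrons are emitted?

4

Conserve mass number: 244 = 84 + 156 + k, so k = 244 − 240 = 4.
Check atomic number: 94 = 33 + 61 + 0 = 94. ✓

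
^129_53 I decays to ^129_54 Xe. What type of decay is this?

ΔA = 129 − 129 = 0; ΔZ = 54 − 53 = +1.
A is unchanged and Z rises by 1 — a neutron has become a proton (β⁻ decay).

beta-minus decay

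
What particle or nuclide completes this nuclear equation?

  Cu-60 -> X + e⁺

Conserve mass number: 60 = A + 0, so A = 60.
Conserve atomic number: 29 = Z + 1, so Z = 28.
Z = 28 is nickel, so the species is Ni-60.

Ni-60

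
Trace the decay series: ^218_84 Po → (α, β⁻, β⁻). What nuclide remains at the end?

Po-214

Start: (A, Z) = (218, 84).
After α: (214, 82).
After β⁻: (214, 83).
After β⁻: (214, 84).
Z = 84 is polonium.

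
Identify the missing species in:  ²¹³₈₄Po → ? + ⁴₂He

Conserve mass number: 213 = A + 4, so A = 209.
Conserve atomic number: 84 = Z + 2, so Z = 82.
Z = 82 is lead, so the species is ²⁰⁹₈₂Pb.

Pb-209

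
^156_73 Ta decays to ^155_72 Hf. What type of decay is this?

ΔA = 155 − 156 = -1; ΔZ = 72 − 73 = -1.
A drops by 1 and Z drops by 1 — a proton was emitted.

proton emission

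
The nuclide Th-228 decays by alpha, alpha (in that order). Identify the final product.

Rn-220

Start: (A, Z) = (228, 90).
After α: (224, 88).
After α: (220, 86).
Z = 86 is radon.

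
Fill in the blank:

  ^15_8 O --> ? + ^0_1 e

Conserve mass number: 15 = A + 0, so A = 15.
Conserve atomic number: 8 = Z + 1, so Z = 7.
Z = 7 is nitrogen, so the species is ^15_7 N.

N-15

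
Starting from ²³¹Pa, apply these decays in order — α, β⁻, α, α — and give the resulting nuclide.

Start: (A, Z) = (231, 91).
After α: (227, 89).
After β⁻: (227, 90).
After α: (223, 88).
After α: (219, 86).
Z = 86 is radon.

Rn-219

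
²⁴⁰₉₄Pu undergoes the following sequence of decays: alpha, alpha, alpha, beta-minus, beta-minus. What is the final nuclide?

Th-228

Start: (A, Z) = (240, 94).
After α: (236, 92).
After α: (232, 90).
After α: (228, 88).
After β⁻: (228, 89).
After β⁻: (228, 90).
Z = 90 is thorium.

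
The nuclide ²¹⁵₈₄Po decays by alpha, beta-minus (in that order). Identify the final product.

Bi-211

Start: (A, Z) = (215, 84).
After α: (211, 82).
After β⁻: (211, 83).
Z = 83 is bismuth.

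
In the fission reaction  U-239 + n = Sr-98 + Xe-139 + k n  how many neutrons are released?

Conserve mass number: 240 = 98 + 139 + k, so k = 240 − 237 = 3.
Check atomic number: 92 = 38 + 54 + 0 = 92. ✓

3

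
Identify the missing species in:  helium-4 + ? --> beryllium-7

He-3

Conserve mass number: 4 + A = 7, so A = 3.
Conserve atomic number: 2 + Z = 4, so Z = 2.
Z = 2 is helium, so the species is helium-3.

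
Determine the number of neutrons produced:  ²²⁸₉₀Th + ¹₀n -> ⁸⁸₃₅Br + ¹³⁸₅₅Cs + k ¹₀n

Conserve mass number: 229 = 88 + 138 + k, so k = 229 − 226 = 3.
Check atomic number: 90 = 35 + 55 + 0 = 90. ✓

3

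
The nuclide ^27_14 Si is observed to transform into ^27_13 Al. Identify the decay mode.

ΔA = 27 − 27 = 0; ΔZ = 13 − 14 = -1.
A is unchanged and Z drops by 1 — a proton has become a neutron (β⁺ emission or electron capture).

beta-plus decay or electron capture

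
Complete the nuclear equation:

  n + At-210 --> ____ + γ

At-211

Conserve mass number: 1 + 210 = A + 0, so A = 211.
Conserve atomic number: 0 + 85 = Z + 0, so Z = 85.
Z = 85 is astatine, so the species is At-211.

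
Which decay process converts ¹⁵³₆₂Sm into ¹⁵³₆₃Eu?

beta-minus decay

ΔA = 153 − 153 = 0; ΔZ = 63 − 62 = +1.
A is unchanged and Z rises by 1 — a neutron has become a proton (β⁻ decay).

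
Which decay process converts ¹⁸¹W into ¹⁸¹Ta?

beta-plus decay or electron capture

ΔA = 181 − 181 = 0; ΔZ = 73 − 74 = -1.
A is unchanged and Z drops by 1 — a proton has become a neutron (β⁺ emission or electron capture).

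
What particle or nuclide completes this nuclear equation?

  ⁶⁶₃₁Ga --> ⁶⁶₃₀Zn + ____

Conserve mass number: 66 = 66 + A, so A = 0.
Conserve atomic number: 31 = 30 + Z, so Z = 1.
A = 0 and Z = 1 is ⁰₁e — a positron.

positron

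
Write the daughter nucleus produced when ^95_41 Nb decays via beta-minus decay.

Mo-95

Beta-minus decay: mass number changes by +0, atomic number by +1.
A: 95 = 95; Z: 41 + 1 = 42.
Z = 42 is molybdenum, so the daughter is ^95_42 Mo.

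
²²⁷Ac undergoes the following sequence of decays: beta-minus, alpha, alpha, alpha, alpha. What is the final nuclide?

Start: (A, Z) = (227, 89).
After β⁻: (227, 90).
After α: (223, 88).
After α: (219, 86).
After α: (215, 84).
After α: (211, 82).
Z = 82 is lead.

Pb-211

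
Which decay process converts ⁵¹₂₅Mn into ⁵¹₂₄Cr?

ΔA = 51 − 51 = 0; ΔZ = 24 − 25 = -1.
A is unchanged and Z drops by 1 — a proton has become a neutron (β⁺ emission or electron capture).

beta-plus decay or electron capture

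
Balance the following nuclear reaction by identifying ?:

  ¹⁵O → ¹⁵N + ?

positron

Conserve mass number: 15 = 15 + A, so A = 0.
Conserve atomic number: 8 = 7 + Z, so Z = 1.
A = 0 and Z = 1 is e⁺ — a positron.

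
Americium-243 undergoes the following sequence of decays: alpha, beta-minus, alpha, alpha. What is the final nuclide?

Start: (A, Z) = (243, 95).
After α: (239, 93).
After β⁻: (239, 94).
After α: (235, 92).
After α: (231, 90).
Z = 90 is thorium.

Th-231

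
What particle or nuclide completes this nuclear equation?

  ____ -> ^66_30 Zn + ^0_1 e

Conserve mass number: A = 66 + 0, so A = 66.
Conserve atomic number: Z = 30 + 1, so Z = 31.
Z = 31 is gallium, so the species is ^66_31 Ga.

Ga-66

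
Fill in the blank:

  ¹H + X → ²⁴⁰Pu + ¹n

Conserve mass number: 1 + A = 240 + 1, so A = 240.
Conserve atomic number: 1 + Z = 94 + 0, so Z = 93.
Z = 93 is neptunium, so the species is ²⁴⁰Np.

Np-240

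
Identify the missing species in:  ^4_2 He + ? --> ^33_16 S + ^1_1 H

Conserve mass number: 4 + A = 33 + 1, so A = 30.
Conserve atomic number: 2 + Z = 16 + 1, so Z = 15.
Z = 15 is phosphorus, so the species is ^30_15 P.

P-30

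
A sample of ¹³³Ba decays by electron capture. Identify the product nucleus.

Cs-133

Electron capture: mass number changes by +0, atomic number by -1.
A: 133 = 133; Z: 56 − 1 = 55.
Z = 55 is caesium, so the daughter is ¹³³Cs.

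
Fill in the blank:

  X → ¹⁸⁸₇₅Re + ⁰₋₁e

Conserve mass number: A = 188 + 0, so A = 188.
Conserve atomic number: Z = 75 − 1, so Z = 74.
Z = 74 is tungsten, so the species is ¹⁸⁸₇₄W.

W-188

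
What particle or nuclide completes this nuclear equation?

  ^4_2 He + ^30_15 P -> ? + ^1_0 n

Cl-33

Conserve mass number: 4 + 30 = A + 1, so A = 33.
Conserve atomic number: 2 + 15 = Z + 0, so Z = 17.
Z = 17 is chlorine, so the species is ^33_17 Cl.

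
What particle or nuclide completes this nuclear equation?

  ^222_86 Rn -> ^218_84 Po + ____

Conserve mass number: 222 = 218 + A, so A = 4.
Conserve atomic number: 86 = 84 + Z, so Z = 2.
A = 4 and Z = 2 is ^4_2 He — an alpha particle.

alpha particle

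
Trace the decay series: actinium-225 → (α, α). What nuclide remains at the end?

Start: (A, Z) = (225, 89).
After α: (221, 87).
After α: (217, 85).
Z = 85 is astatine.

At-217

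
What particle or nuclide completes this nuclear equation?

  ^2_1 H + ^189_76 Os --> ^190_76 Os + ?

proton

Conserve mass number: 2 + 189 = 190 + A, so A = 1.
Conserve atomic number: 1 + 76 = 76 + Z, so Z = 1.
A = 1 and Z = 1 is ^1_1 H — a proton.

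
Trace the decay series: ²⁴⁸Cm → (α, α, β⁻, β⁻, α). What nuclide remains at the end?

Start: (A, Z) = (248, 96).
After α: (244, 94).
After α: (240, 92).
After β⁻: (240, 93).
After β⁻: (240, 94).
After α: (236, 92).
Z = 92 is uranium.

U-236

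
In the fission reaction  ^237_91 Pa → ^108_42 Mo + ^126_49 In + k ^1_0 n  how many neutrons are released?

Conserve mass number: 237 = 108 + 126 + k, so k = 237 − 234 = 3.
Check atomic number: 91 = 42 + 49 + 0 = 91. ✓

3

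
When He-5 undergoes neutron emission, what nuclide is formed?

Neutron emission: mass number changes by -1, atomic number by +0.
A: 5 − 1 = 4; Z: 2 = 2.
Z = 2 is helium, so the daughter is He-4.

He-4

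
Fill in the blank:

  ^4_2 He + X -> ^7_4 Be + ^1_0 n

alpha particle

Conserve mass number: 4 + A = 7 + 1, so A = 4.
Conserve atomic number: 2 + Z = 4 + 0, so Z = 2.
A = 4 and Z = 2 is ^4_2 He — an alpha particle.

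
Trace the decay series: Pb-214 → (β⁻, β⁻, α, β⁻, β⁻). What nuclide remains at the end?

Po-210

Start: (A, Z) = (214, 82).
After β⁻: (214, 83).
After β⁻: (214, 84).
After α: (210, 82).
After β⁻: (210, 83).
After β⁻: (210, 84).
Z = 84 is polonium.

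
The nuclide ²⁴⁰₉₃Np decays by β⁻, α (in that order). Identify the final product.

U-236

Start: (A, Z) = (240, 93).
After β⁻: (240, 94).
After α: (236, 92).
Z = 92 is uranium.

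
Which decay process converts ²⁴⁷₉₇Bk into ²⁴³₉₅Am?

ΔA = 243 − 247 = -4; ΔZ = 95 − 97 = -2.
A drops by 4 and Z drops by 2 — the signature of alpha emission.

alpha decay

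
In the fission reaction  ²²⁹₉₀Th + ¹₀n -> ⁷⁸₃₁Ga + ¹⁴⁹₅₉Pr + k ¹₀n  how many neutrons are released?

3

Conserve mass number: 230 = 78 + 149 + k, so k = 230 − 227 = 3.
Check atomic number: 90 = 31 + 59 + 0 = 90. ✓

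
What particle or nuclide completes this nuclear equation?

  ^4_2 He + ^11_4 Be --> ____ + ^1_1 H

Conserve mass number: 4 + 11 = A + 1, so A = 14.
Conserve atomic number: 2 + 4 = Z + 1, so Z = 5.
Z = 5 is boron, so the species is ^14_5 B.

B-14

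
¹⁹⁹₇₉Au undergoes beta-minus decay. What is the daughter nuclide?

Hg-199

Beta-minus decay: mass number changes by +0, atomic number by +1.
A: 199 = 199; Z: 79 + 1 = 80.
Z = 80 is mercury, so the daughter is ¹⁹⁹₈₀Hg.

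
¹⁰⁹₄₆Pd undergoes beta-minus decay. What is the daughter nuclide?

Ag-109

Beta-minus decay: mass number changes by +0, atomic number by +1.
A: 109 = 109; Z: 46 + 1 = 47.
Z = 47 is silver, so the daughter is ¹⁰⁹₄₇Ag.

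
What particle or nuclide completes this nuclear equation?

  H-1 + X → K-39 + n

Conserve mass number: 1 + A = 39 + 1, so A = 39.
Conserve atomic number: 1 + Z = 19 + 0, so Z = 18.
Z = 18 is argon, so the species is Ar-39.

Ar-39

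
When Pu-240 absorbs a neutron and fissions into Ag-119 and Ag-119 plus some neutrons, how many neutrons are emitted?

Conserve mass number: 241 = 119 + 119 + k, so k = 241 − 238 = 3.
Check atomic number: 94 = 47 + 47 + 0 = 94. ✓

3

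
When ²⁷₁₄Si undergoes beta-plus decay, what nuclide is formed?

Al-27

Beta-plus decay: mass number changes by +0, atomic number by -1.
A: 27 = 27; Z: 14 − 1 = 13.
Z = 13 is aluminium, so the daughter is ²⁷₁₃Al.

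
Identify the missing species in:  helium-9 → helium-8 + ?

neutron

Conserve mass number: 9 = 8 + A, so A = 1.
Conserve atomic number: 2 = 2 + Z, so Z = 0.
A = 1 and Z = 0 is neutron — a neutron.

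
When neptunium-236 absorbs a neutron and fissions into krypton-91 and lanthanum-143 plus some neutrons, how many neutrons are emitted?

3

Conserve mass number: 237 = 91 + 143 + k, so k = 237 − 234 = 3.
Check atomic number: 93 = 36 + 57 + 0 = 93. ✓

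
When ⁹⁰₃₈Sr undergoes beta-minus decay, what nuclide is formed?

Y-90

Beta-minus decay: mass number changes by +0, atomic number by +1.
A: 90 = 90; Z: 38 + 1 = 39.
Z = 39 is yttrium, so the daughter is ⁹⁰₃₉Y.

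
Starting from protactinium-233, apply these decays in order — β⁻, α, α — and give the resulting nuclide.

Ra-225

Start: (A, Z) = (233, 91).
After β⁻: (233, 92).
After α: (229, 90).
After α: (225, 88).
Z = 88 is radium.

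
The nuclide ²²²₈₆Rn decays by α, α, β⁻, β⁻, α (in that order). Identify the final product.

Start: (A, Z) = (222, 86).
After α: (218, 84).
After α: (214, 82).
After β⁻: (214, 83).
After β⁻: (214, 84).
After α: (210, 82).
Z = 82 is lead.

Pb-210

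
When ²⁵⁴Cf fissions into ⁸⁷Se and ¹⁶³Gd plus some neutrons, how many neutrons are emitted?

4

Conserve mass number: 254 = 87 + 163 + k, so k = 254 − 250 = 4.
Check atomic number: 98 = 34 + 64 + 0 = 98. ✓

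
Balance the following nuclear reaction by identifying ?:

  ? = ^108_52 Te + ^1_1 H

Conserve mass number: A = 108 + 1, so A = 109.
Conserve atomic number: Z = 52 + 1, so Z = 53.
Z = 53 is iodine, so the species is ^109_53 I.

I-109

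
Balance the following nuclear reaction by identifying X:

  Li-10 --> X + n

Li-9

Conserve mass number: 10 = A + 1, so A = 9.
Conserve atomic number: 3 = Z + 0, so Z = 3.
Z = 3 is lithium, so the species is Li-9.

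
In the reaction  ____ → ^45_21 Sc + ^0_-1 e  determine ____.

Conserve mass number: A = 45 + 0, so A = 45.
Conserve atomic number: Z = 21 − 1, so Z = 20.
Z = 20 is calcium, so the species is ^45_20 Ca.

Ca-45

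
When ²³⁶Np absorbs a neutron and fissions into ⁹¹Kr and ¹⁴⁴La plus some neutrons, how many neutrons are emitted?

2

Conserve mass number: 237 = 91 + 144 + k, so k = 237 − 235 = 2.
Check atomic number: 93 = 36 + 57 + 0 = 93. ✓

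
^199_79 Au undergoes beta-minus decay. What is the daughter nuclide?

Hg-199

Beta-minus decay: mass number changes by +0, atomic number by +1.
A: 199 = 199; Z: 79 + 1 = 80.
Z = 80 is mercury, so the daughter is ^199_80 Hg.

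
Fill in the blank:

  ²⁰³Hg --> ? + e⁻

Tl-203

Conserve mass number: 203 = A + 0, so A = 203.
Conserve atomic number: 80 = Z − 1, so Z = 81.
Z = 81 is thallium, so the species is ²⁰³Tl.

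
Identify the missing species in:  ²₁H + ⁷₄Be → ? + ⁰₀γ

Conserve mass number: 2 + 7 = A + 0, so A = 9.
Conserve atomic number: 1 + 4 = Z + 0, so Z = 5.
Z = 5 is boron, so the species is ⁹₅B.

B-9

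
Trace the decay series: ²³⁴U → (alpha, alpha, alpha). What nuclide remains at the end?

Rn-222

Start: (A, Z) = (234, 92).
After α: (230, 90).
After α: (226, 88).
After α: (222, 86).
Z = 86 is radon.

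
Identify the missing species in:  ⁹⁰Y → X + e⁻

Zr-90

Conserve mass number: 90 = A + 0, so A = 90.
Conserve atomic number: 39 = Z − 1, so Z = 40.
Z = 40 is zirconium, so the species is ⁹⁰Zr.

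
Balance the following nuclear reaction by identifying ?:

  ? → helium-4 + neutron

Conserve mass number: A = 4 + 1, so A = 5.
Conserve atomic number: Z = 2 + 0, so Z = 2.
Z = 2 is helium, so the species is helium-5.

He-5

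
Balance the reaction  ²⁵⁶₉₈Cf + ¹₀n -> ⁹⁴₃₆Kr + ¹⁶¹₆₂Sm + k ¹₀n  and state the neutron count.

2

Conserve mass number: 257 = 94 + 161 + k, so k = 257 − 255 = 2.
Check atomic number: 98 = 36 + 62 + 0 = 98. ✓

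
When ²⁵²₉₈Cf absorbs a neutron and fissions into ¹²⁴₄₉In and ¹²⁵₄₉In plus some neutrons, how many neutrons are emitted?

Conserve mass number: 253 = 124 + 125 + k, so k = 253 − 249 = 4.
Check atomic number: 98 = 49 + 49 + 0 = 98. ✓

4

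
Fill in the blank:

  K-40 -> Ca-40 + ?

beta-minus particle

Conserve mass number: 40 = 40 + A, so A = 0.
Conserve atomic number: 19 = 20 + Z, so Z = -1.
A = 0 and Z = -1 is e⁻ — a beta-minus particle.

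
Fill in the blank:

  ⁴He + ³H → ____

Li-7

Conserve mass number: 4 + 3 = A, so A = 7.
Conserve atomic number: 2 + 1 = Z, so Z = 3.
Z = 3 is lithium, so the species is ⁷Li.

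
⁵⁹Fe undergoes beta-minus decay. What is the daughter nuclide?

Beta-minus decay: mass number changes by +0, atomic number by +1.
A: 59 = 59; Z: 26 + 1 = 27.
Z = 27 is cobalt, so the daughter is ⁵⁹Co.

Co-59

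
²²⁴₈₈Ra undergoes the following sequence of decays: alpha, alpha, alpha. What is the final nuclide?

Start: (A, Z) = (224, 88).
After α: (220, 86).
After α: (216, 84).
After α: (212, 82).
Z = 82 is lead.

Pb-212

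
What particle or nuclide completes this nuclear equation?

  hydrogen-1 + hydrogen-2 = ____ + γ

He-3

Conserve mass number: 1 + 2 = A + 0, so A = 3.
Conserve atomic number: 1 + 1 = Z + 0, so Z = 2.
Z = 2 is helium, so the species is helium-3.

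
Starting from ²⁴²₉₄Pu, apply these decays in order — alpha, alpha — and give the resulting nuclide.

Start: (A, Z) = (242, 94).
After α: (238, 92).
After α: (234, 90).
Z = 90 is thorium.

Th-234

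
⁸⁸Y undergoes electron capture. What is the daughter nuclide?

Electron capture: mass number changes by +0, atomic number by -1.
A: 88 = 88; Z: 39 − 1 = 38.
Z = 38 is strontium, so the daughter is ⁸⁸Sr.

Sr-88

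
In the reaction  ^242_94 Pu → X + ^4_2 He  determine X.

Conserve mass number: 242 = A + 4, so A = 238.
Conserve atomic number: 94 = Z + 2, so Z = 92.
Z = 92 is uranium, so the species is ^238_92 U.

U-238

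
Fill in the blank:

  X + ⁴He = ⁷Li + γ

Conserve mass number: A + 4 = 7 + 0, so A = 3.
Conserve atomic number: Z + 2 = 3 + 0, so Z = 1.
A = 3 and Z = 1 is ³H — a triton.

triton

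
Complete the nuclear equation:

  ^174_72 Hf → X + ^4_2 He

Yb-170

Conserve mass number: 174 = A + 4, so A = 170.
Conserve atomic number: 72 = Z + 2, so Z = 70.
Z = 70 is ytterbium, so the species is ^170_70 Yb.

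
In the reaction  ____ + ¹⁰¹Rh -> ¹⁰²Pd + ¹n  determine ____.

deuteron

Conserve mass number: A + 101 = 102 + 1, so A = 2.
Conserve atomic number: Z + 45 = 46 + 0, so Z = 1.
A = 2 and Z = 1 is ²H — a deuteron.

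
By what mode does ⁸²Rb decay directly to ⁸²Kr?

beta-plus decay or electron capture

ΔA = 82 − 82 = 0; ΔZ = 36 − 37 = -1.
A is unchanged and Z drops by 1 — a proton has become a neutron (β⁺ emission or electron capture).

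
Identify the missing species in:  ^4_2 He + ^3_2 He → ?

Be-7

Conserve mass number: 4 + 3 = A, so A = 7.
Conserve atomic number: 2 + 2 = Z, so Z = 4.
Z = 4 is beryllium, so the species is ^7_4 Be.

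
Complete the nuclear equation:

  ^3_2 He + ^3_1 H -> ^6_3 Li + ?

Conserve mass number: 3 + 3 = 6 + A, so A = 0.
Conserve atomic number: 2 + 1 = 3 + Z, so Z = 0.
A = 0 and Z = 0 is ^0_0 γ — a gamma ray.

gamma ray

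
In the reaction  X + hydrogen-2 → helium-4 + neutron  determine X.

Conserve mass number: A + 2 = 4 + 1, so A = 3.
Conserve atomic number: Z + 1 = 2 + 0, so Z = 1.
A = 3 and Z = 1 is hydrogen-3 — a triton.

triton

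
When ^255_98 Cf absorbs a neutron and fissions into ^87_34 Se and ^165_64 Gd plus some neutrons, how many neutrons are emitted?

4

Conserve mass number: 256 = 87 + 165 + k, so k = 256 − 252 = 4.
Check atomic number: 98 = 34 + 64 + 0 = 98. ✓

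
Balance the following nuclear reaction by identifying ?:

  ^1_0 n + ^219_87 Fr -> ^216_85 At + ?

Conserve mass number: 1 + 219 = 216 + A, so A = 4.
Conserve atomic number: 0 + 87 = 85 + Z, so Z = 2.
A = 4 and Z = 2 is ^4_2 He — an alpha particle.

alpha particle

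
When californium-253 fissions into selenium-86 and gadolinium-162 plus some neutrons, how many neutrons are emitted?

Conserve mass number: 253 = 86 + 162 + k, so k = 253 − 248 = 5.
Check atomic number: 98 = 34 + 64 + 0 = 98. ✓

5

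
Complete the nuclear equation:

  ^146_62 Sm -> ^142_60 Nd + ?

Conserve mass number: 146 = 142 + A, so A = 4.
Conserve atomic number: 62 = 60 + Z, so Z = 2.
A = 4 and Z = 2 is ^4_2 He — an alpha particle.

alpha particle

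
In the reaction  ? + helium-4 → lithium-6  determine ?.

deuteron

Conserve mass number: A + 4 = 6, so A = 2.
Conserve atomic number: Z + 2 = 3, so Z = 1.
A = 2 and Z = 1 is hydrogen-2 — a deuteron.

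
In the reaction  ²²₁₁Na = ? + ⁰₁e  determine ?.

Conserve mass number: 22 = A + 0, so A = 22.
Conserve atomic number: 11 = Z + 1, so Z = 10.
Z = 10 is neon, so the species is ²²₁₀Ne.

Ne-22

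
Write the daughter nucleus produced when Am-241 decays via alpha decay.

Alpha decay: mass number changes by -4, atomic number by -2.
A: 241 − 4 = 237; Z: 95 − 2 = 93.
Z = 93 is neptunium, so the daughter is Np-237.

Np-237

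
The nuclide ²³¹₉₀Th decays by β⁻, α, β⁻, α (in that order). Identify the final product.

Ra-223

Start: (A, Z) = (231, 90).
After β⁻: (231, 91).
After α: (227, 89).
After β⁻: (227, 90).
After α: (223, 88).
Z = 88 is radium.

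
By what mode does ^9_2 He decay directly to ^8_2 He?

neutron emission

ΔA = 8 − 9 = -1; ΔZ = 2 − 2 = +0.
A drops by 1 with Z unchanged — a neutron was emitted.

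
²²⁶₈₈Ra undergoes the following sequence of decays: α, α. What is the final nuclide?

Start: (A, Z) = (226, 88).
After α: (222, 86).
After α: (218, 84).
Z = 84 is polonium.

Po-218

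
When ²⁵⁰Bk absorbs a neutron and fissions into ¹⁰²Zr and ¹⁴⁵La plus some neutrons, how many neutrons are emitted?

Conserve mass number: 251 = 102 + 145 + k, so k = 251 − 247 = 4.
Check atomic number: 97 = 40 + 57 + 0 = 97. ✓

4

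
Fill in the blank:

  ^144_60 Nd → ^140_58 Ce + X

alpha particle

Conserve mass number: 144 = 140 + A, so A = 4.
Conserve atomic number: 60 = 58 + Z, so Z = 2.
A = 4 and Z = 2 is ^4_2 He — an alpha particle.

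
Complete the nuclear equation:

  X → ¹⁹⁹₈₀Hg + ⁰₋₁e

Au-199

Conserve mass number: A = 199 + 0, so A = 199.
Conserve atomic number: Z = 80 − 1, so Z = 79.
Z = 79 is gold, so the species is ¹⁹⁹₇₉Au.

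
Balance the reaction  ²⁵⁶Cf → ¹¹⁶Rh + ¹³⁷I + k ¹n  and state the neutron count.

Conserve mass number: 256 = 116 + 137 + k, so k = 256 − 253 = 3.
Check atomic number: 98 = 45 + 53 + 0 = 98. ✓

3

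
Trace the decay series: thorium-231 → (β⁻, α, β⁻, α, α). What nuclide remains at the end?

Start: (A, Z) = (231, 90).
After β⁻: (231, 91).
After α: (227, 89).
After β⁻: (227, 90).
After α: (223, 88).
After α: (219, 86).
Z = 86 is radon.

Rn-219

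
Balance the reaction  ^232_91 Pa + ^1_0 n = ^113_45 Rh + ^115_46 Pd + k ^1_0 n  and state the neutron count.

Conserve mass number: 233 = 113 + 115 + k, so k = 233 − 228 = 5.
Check atomic number: 91 = 45 + 46 + 0 = 91. ✓

5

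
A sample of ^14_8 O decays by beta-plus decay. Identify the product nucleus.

N-14

Beta-plus decay: mass number changes by +0, atomic number by -1.
A: 14 = 14; Z: 8 − 1 = 7.
Z = 7 is nitrogen, so the daughter is ^14_7 N.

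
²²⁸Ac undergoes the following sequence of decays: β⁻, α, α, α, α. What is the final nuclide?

Start: (A, Z) = (228, 89).
After β⁻: (228, 90).
After α: (224, 88).
After α: (220, 86).
After α: (216, 84).
After α: (212, 82).
Z = 82 is lead.

Pb-212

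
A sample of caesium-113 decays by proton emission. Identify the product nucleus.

Proton emission: mass number changes by -1, atomic number by -1.
A: 113 − 1 = 112; Z: 55 − 1 = 54.
Z = 54 is xenon, so the daughter is xenon-112.

Xe-112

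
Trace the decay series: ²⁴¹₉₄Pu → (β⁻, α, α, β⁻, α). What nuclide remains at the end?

Start: (A, Z) = (241, 94).
After β⁻: (241, 95).
After α: (237, 93).
After α: (233, 91).
After β⁻: (233, 92).
After α: (229, 90).
Z = 90 is thorium.

Th-229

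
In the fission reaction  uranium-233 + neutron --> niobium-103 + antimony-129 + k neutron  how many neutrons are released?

2

Conserve mass number: 234 = 103 + 129 + k, so k = 234 − 232 = 2.
Check atomic number: 92 = 41 + 51 + 0 = 92. ✓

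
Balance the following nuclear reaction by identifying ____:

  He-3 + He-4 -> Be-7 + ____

gamma ray

Conserve mass number: 3 + 4 = 7 + A, so A = 0.
Conserve atomic number: 2 + 2 = 4 + Z, so Z = 0.
A = 0 and Z = 0 is γ — a gamma ray.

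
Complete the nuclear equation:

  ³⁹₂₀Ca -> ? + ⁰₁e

Conserve mass number: 39 = A + 0, so A = 39.
Conserve atomic number: 20 = Z + 1, so Z = 19.
Z = 19 is potassium, so the species is ³⁹₁₉K.

K-39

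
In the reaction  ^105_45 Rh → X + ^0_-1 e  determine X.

Pd-105

Conserve mass number: 105 = A + 0, so A = 105.
Conserve atomic number: 45 = Z − 1, so Z = 46.
Z = 46 is palladium, so the species is ^105_46 Pd.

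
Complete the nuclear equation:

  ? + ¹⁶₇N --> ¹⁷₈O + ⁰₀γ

Conserve mass number: A + 16 = 17 + 0, so A = 1.
Conserve atomic number: Z + 7 = 8 + 0, so Z = 1.
A = 1 and Z = 1 is ¹₁H — a proton.

proton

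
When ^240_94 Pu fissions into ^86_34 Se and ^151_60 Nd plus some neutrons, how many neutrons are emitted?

3

Conserve mass number: 240 = 86 + 151 + k, so k = 240 − 237 = 3.
Check atomic number: 94 = 34 + 60 + 0 = 94. ✓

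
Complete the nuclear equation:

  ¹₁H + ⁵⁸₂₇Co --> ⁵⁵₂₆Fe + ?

Conserve mass number: 1 + 58 = 55 + A, so A = 4.
Conserve atomic number: 1 + 27 = 26 + Z, so Z = 2.
A = 4 and Z = 2 is ⁴₂He — an alpha particle.

alpha particle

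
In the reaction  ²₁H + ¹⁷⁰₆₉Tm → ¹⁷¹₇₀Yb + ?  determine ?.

Conserve mass number: 2 + 170 = 171 + A, so A = 1.
Conserve atomic number: 1 + 69 = 70 + Z, so Z = 0.
A = 1 and Z = 0 is ¹₀n — a neutron.

neutron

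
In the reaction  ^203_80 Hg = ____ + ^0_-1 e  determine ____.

Conserve mass number: 203 = A + 0, so A = 203.
Conserve atomic number: 80 = Z − 1, so Z = 81.
Z = 81 is thallium, so the species is ^203_81 Tl.

Tl-203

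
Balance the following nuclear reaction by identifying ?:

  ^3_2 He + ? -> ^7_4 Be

Conserve mass number: 3 + A = 7, so A = 4.
Conserve atomic number: 2 + Z = 4, so Z = 2.
A = 4 and Z = 2 is ^4_2 He — an alpha particle.

alpha particle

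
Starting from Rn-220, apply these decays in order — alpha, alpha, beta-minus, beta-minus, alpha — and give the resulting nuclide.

Pb-208

Start: (A, Z) = (220, 86).
After α: (216, 84).
After α: (212, 82).
After β⁻: (212, 83).
After β⁻: (212, 84).
After α: (208, 82).
Z = 82 is lead.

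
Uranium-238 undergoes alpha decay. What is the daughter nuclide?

Th-234

Alpha decay: mass number changes by -4, atomic number by -2.
A: 238 − 4 = 234; Z: 92 − 2 = 90.
Z = 90 is thorium, so the daughter is thorium-234.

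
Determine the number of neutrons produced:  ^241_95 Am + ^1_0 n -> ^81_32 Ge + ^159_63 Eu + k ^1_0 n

Conserve mass number: 242 = 81 + 159 + k, so k = 242 − 240 = 2.
Check atomic number: 95 = 32 + 63 + 0 = 95. ✓

2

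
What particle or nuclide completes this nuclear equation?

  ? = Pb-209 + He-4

Po-213

Conserve mass number: A = 209 + 4, so A = 213.
Conserve atomic number: Z = 82 + 2, so Z = 84.
Z = 84 is polonium, so the species is Po-213.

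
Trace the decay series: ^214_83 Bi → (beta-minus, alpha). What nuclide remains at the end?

Start: (A, Z) = (214, 83).
After β⁻: (214, 84).
After α: (210, 82).
Z = 82 is lead.

Pb-210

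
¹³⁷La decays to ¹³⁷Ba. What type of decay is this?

ΔA = 137 − 137 = 0; ΔZ = 56 − 57 = -1.
A is unchanged and Z drops by 1 — a proton has become a neutron (β⁺ emission or electron capture).

beta-plus decay or electron capture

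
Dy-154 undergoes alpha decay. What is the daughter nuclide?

Alpha decay: mass number changes by -4, atomic number by -2.
A: 154 − 4 = 150; Z: 66 − 2 = 64.
Z = 64 is gadolinium, so the daughter is Gd-150.

Gd-150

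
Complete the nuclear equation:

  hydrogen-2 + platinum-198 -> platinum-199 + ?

Conserve mass number: 2 + 198 = 199 + A, so A = 1.
Conserve atomic number: 1 + 78 = 78 + Z, so Z = 1.
A = 1 and Z = 1 is hydrogen-1 — a proton.

proton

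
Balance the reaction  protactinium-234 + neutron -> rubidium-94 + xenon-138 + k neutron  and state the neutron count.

3

Conserve mass number: 235 = 94 + 138 + k, so k = 235 − 232 = 3.
Check atomic number: 91 = 37 + 54 + 0 = 91. ✓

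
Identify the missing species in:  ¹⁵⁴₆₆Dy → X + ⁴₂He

Conserve mass number: 154 = A + 4, so A = 150.
Conserve atomic number: 66 = Z + 2, so Z = 64.
Z = 64 is gadolinium, so the species is ¹⁵⁰₆₄Gd.

Gd-150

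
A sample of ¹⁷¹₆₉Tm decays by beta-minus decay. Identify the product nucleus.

Beta-minus decay: mass number changes by +0, atomic number by +1.
A: 171 = 171; Z: 69 + 1 = 70.
Z = 70 is ytterbium, so the daughter is ¹⁷¹₇₀Yb.

Yb-171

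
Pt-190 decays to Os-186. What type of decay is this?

alpha decay

ΔA = 186 − 190 = -4; ΔZ = 76 − 78 = -2.
A drops by 4 and Z drops by 2 — the signature of alpha emission.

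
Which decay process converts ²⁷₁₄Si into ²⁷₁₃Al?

beta-plus decay or electron capture

ΔA = 27 − 27 = 0; ΔZ = 13 − 14 = -1.
A is unchanged and Z drops by 1 — a proton has become a neutron (β⁺ emission or electron capture).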